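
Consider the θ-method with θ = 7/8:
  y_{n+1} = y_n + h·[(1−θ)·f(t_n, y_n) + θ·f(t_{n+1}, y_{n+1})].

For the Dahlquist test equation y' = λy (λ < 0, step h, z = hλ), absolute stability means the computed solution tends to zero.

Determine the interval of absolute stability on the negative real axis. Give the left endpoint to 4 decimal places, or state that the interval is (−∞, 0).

With y'=λy (z=hλ):
  y_{n+1} = y_n + z·[1/8·y_n + 7/8·y_{n+1}] ⇒ (1 − 7/8z)y_{n+1} = (1 + 1/8z)y_n
  Hence R(z) = (1 + 1/8z)/(1 − 7/8z).

Solve |R(x)|<1 on ℝ⁻.
x=-1.11: |R|=0.4369
x=-2: |R|=0.2727
x=-10: |R|=0.0256
x=-100: |R|=0.1299
θ=7/8≥1/2 ⇒ |1+1/8x|<|1−7/8x| ∀x<0 ⇒ interval (−∞,0).

interval (−∞, 0).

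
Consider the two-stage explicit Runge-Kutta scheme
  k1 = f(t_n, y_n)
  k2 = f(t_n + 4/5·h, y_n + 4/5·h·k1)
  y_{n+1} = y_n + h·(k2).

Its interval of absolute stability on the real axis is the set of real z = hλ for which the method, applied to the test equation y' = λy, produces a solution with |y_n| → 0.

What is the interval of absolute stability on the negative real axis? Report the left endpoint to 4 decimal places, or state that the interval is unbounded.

Test eqn y'=λy, z=hλ:
  k1=λy_n ⇒ h·k1=z·y_n;  k2=λ(1+4/5z)y_n ⇒ h·k2=z(1+4/5z)y_n
  y_{n+1}/y_n = 1 + z(1+4/5z) = 1 + z + 4/5z²
  Hence R(z) = 1 + z + 4/5z².

Boundary: |R(x)|=1, x<0.
x=-1.6: |R|=1.4480
R=1: x+4/5x²=0 ⇒ x=−5/4=-1.2500; min R=1−1/(4·4/5)=0.6875>−1
Confirm numerically:
  x=-1.080: |R|=0.85312 <1
  x=-0.893: |R|=0.74496 <1
  x=-0.823: |R|=0.71886 <1
  x=-1.466: |R|=1.25332 >1
  x=-1.270: |R|=1.02032 >1
Interval (-1.2500, 0).

(-1.2500, 0).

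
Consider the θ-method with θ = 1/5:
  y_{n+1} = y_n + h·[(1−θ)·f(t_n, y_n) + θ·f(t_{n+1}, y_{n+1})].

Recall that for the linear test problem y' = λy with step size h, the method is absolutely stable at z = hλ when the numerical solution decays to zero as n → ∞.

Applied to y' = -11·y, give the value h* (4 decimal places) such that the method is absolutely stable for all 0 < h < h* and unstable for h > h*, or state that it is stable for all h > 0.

On y'=λy, z=hλ:
  y_{n+1} = y_n + z·[4/5·y_n + 1/5·y_{n+1}] ⇒ (1 − 1/5z)y_{n+1} = (1 + 4/5z)y_n
  Hence R(z) = (1 + 4/5z)/(1 − 1/5z).

Boundary: |R(x)|=1, x<0.
x=-0.41: |R|=0.6211
R=−1: 1+4/5x = −1+1/5x ⇒ -3/5x=2 ⇒ x=2/(-3/5)=-3.3333
Confirm numerically:
  x=-2.936: |R|=0.84980 <1
  x=-2.474: |R|=0.65507 <1
  x=-2.026: |R|=0.44179 <1
  x=-3.502: |R|=1.05952 >1
  x=-3.442: |R|=1.03862 >1
  x=-3.421: |R|=1.03123 >1
Stable set (-3.3333, 0).

(-3.3333,0); λ=-11 ⇒ h* = (10/3)/11 = 0.3030.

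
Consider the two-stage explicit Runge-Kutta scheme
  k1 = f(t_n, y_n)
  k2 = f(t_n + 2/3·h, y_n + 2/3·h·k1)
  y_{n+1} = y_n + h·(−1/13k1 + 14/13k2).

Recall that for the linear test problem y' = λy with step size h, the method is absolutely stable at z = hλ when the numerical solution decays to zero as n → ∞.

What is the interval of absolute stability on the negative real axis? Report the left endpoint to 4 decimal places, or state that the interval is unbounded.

Set f=λy, z=hλ:
  k1=λy_n ⇒ h·k1=z·y_n;  k2=λ(1+2/3z)y_n ⇒ h·k2=z(1+2/3z)y_n
  y_{n+1}/y_n = 1 − 1/13z + 14/13z(1+2/3z) = 1 + z + 28/39z²
  R(z) = 1 + z + 28/39z².

Need |R(x)|<1, x<0.
x=-1.5: |R|=1.1154
R=1: x+28/39x²=0 ⇒ x=−39/28=-1.3929; min R=1−1/(4·28/39)=0.6518>−1
Confirm numerically:
  x=-1.095: |R|=0.76584 <1
  x=-0.830: |R|=0.66459 <1
  x=-0.622: |R|=0.65576 <1
  x=-1.922: |R|=1.73016 >1
  x=-1.751: |R|=1.45023 >1
Stable set (-1.3929, 0).

(-1.3929, 0).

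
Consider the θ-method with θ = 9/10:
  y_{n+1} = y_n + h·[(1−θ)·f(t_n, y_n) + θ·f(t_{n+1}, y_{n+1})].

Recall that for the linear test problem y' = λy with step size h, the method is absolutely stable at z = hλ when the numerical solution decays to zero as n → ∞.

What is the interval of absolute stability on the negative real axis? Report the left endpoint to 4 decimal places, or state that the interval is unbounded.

With y'=λy (z=hλ):
  y_{n+1} = y_n + z·[1/10·y_n + 9/10·y_{n+1}] ⇒ (1 − 9/10z)y_{n+1} = (1 + 1/10z)y_n
  ⇒ R(z) = (1 + 1/10z)/(1 − 9/10z).

Need |R(x)|<1, x<0.
x=-0.75: |R|=0.5522
x=-2: |R|=0.2857
x=-10: |R|=0.0000
x=-100: |R|=0.0989
θ=9/10≥1/2 ⇒ |1+1/10x|<|1−9/10x| ∀x<0 ⇒ unbounded interval.

interval (−∞, 0).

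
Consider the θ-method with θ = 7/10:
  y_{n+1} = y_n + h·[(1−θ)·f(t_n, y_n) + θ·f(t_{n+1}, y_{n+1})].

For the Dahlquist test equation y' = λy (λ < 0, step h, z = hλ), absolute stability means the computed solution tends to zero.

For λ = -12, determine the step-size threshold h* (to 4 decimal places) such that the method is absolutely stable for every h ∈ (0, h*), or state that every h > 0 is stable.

On y'=λy, z=hλ:
  y_{n+1} = y_n + z·[3/10·y_n + 7/10·y_{n+1}] ⇒ (1 − 7/10z)y_{n+1} = (1 + 3/10z)y_n
  Hence R(z) = (1 + 3/10z)/(1 − 7/10z).

Solve |R(x)|<1 on ℝ⁻.
x=-1.61: |R|=0.2431
x=-2: |R|=0.1667
x=-10: |R|=0.2500
x=-100: |R|=0.4085
θ=7/10≥1/2 ⇒ |1+3/10x|<|1−7/10x| ∀x<0 ⇒ stable on all of ℝ⁻.

(−∞, 0) — no finite endpoint. Any h>0 works for λ=-12.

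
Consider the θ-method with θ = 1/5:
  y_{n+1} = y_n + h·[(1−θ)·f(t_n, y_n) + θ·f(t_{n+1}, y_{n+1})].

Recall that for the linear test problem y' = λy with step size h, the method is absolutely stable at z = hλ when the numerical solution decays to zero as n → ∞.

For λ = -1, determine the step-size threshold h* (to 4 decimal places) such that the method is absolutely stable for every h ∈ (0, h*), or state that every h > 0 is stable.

(-3.3333,0); λ=-1 ⇒ h* = (10/3)/1 = 3.3333.

Test eqn y'=λy, z=hλ:
  y_{n+1} = y_n + z·[4/5·y_n + 1/5·y_{n+1}] ⇒ (1 − 1/5z)y_{n+1} = (1 + 4/5z)y_n
  Hence R(z) = (1 + 4/5z)/(1 − 1/5z).

Solve |R(x)|<1 on ℝ⁻.
x=-1.43: |R|=0.1120
R=−1: 1+4/5x = −1+1/5x ⇒ -3/5x=2 ⇒ x=2/(-3/5)=-3.3333
Confirm numerically:
  x=-2.727: |R|=0.76459 <1
  x=-2.504: |R|=0.66844 <1
  x=-1.871: |R|=0.36152 <1
  x=-1.603: |R|=0.21384 <1
  x=-3.537: |R|=1.07157 >1
  x=-3.364: |R|=1.01100 >1
Interval (-3.3333, 0).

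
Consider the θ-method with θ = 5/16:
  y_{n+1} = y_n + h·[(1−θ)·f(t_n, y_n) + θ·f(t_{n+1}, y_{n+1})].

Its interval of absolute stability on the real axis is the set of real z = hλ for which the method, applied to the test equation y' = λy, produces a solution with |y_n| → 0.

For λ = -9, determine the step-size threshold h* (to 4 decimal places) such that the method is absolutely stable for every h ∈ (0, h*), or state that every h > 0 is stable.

With y'=λy (z=hλ):
  y_{n+1} = y_n + z·[11/16·y_n + 5/16·y_{n+1}] ⇒ (1 − 5/16z)y_{n+1} = (1 + 11/16z)y_n
  R(z) = (1 + 11/16z)/(1 − 5/16z).

Find x<0 with |R(x)|<1.
x=-1.2: |R|=0.1273
R=−1: 1+11/16x = −1+5/16x ⇒ -3/8x=2 ⇒ x=2/(-3/8)=-5.3333
Confirm numerically:
  x=-3.871: |R|=0.75183 <1
  x=-3.698: |R|=0.71551 <1
  x=-2.631: |R|=0.44387 <1
  x=-5.781: |R|=1.05982 >1
  x=-5.609: |R|=1.03755 >1
  x=-5.473: |R|=1.01932 >1
Stable set (-5.3333, 0).

(-5.3333,0); λ=-9 ⇒ h* = (16/3)/9 = 0.5926.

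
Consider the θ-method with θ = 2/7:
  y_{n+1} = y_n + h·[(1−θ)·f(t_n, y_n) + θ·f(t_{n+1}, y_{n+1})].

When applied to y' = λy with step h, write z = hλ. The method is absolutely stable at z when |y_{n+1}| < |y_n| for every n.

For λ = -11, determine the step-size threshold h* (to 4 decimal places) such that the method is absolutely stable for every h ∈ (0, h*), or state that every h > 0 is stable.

(-4.6667,0); λ=-11 ⇒ h* = (14/3)/11 = 0.4242.

Test eqn y'=λy, z=hλ:
  y_{n+1} = y_n + z·[5/7·y_n + 2/7·y_{n+1}] ⇒ (1 − 2/7z)y_{n+1} = (1 + 5/7z)y_n
  R(z) = (1 + 5/7z)/(1 − 2/7z).

Find x<0 with |R(x)|<1.
x=-1.48: |R|=0.0402
R=−1: 1+5/7x = −1+2/7x ⇒ -3/7x=2 ⇒ x=2/(-3/7)=-4.6667
Confirm numerically:
  x=-3.689: |R|=0.79601 <1
  x=-3.317: |R|=0.70302 <1
  x=-3.201: |R|=0.67191 <1
  x=-2.107: |R|=0.31523 <1
  x=-5.053: |R|=1.06775 >1
  x=-4.920: |R|=1.04513 >1
So |R|<1 on (-4.6667, 0).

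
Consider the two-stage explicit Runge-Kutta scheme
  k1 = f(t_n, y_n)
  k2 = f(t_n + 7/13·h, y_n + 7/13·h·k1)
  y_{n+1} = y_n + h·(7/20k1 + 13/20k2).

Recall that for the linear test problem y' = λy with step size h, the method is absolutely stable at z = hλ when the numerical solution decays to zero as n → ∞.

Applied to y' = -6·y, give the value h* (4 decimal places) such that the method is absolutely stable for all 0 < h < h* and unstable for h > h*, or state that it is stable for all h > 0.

(-2.8571,0); λ=-6 ⇒ h* = (20/7)/6 = 0.4762.

Set f=λy, z=hλ:
  k1=λy_n ⇒ h·k1=z·y_n;  k2=λ(1+7/13z)y_n ⇒ h·k2=z(1+7/13z)y_n
  y_{n+1}/y_n = 1 + 7/20z + 13/20z(1+7/13z) = 1 + z + 7/20z²
  R(z) = 1 + z + 7/20z².

Find x<0 with |R(x)|<1.
x=-0.88: |R|=0.3910
R=1: x+7/20x²=0 ⇒ x=−20/7=-2.8571; min R=1−1/(4·7/20)=0.2857>−1
Confirm numerically:
  x=-2.771: |R|=0.91645 <1
  x=-1.310: |R|=0.29063 <1
  x=-1.256: |R|=0.29614 <1
  x=-3.324: |R|=1.54314 >1
  x=-2.914: |R|=1.05799 >1
Stable set (-2.8571, 0).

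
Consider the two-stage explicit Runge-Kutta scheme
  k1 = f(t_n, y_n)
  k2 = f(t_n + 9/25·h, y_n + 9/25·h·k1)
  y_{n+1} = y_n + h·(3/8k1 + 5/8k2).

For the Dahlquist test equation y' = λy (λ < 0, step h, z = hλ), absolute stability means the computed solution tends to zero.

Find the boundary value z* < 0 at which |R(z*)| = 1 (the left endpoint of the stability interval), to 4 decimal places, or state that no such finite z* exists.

Set f=λy, z=hλ:
  k1=λy_n ⇒ h·k1=z·y_n;  k2=λ(1+9/25z)y_n ⇒ h·k2=z(1+9/25z)y_n
  y_{n+1}/y_n = 1 + 3/8z + 5/8z(1+9/25z) = 1 + z + 9/40z²
  R(z) = 1 + z + 9/40z².

Find x<0 with |R(x)|<1.
x=-1.05: |R|=0.1981
R=1: x+9/40x²=0 ⇒ x=−40/9=-4.4444; min R=1−1/(4·9/40)=-0.1111>−1
Confirm numerically:
  x=-3.500: |R|=0.25625 <1
  x=-3.477: |R|=0.24314 <1
  x=-3.233: |R|=0.11877 <1
  x=-1.790: |R|=0.06908 <1
  x=-4.917: |R|=1.52280 >1
  x=-4.899: |R|=1.50105 >1
  x=-4.590: |R|=1.15032 >1
Interval (-4.4444, 0).

left endpoint -4.4444.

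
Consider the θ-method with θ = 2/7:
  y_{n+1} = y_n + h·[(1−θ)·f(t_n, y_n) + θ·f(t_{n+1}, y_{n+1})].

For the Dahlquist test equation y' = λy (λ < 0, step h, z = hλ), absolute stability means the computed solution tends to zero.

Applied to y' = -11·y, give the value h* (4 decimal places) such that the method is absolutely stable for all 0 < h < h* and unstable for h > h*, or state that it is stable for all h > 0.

(-4.6667,0); λ=-11 ⇒ h* = (14/3)/11 = 0.4242.

Set f=λy, z=hλ:
  y_{n+1} = y_n + z·[5/7·y_n + 2/7·y_{n+1}] ⇒ (1 − 2/7z)y_{n+1} = (1 + 5/7z)y_n
  R(z) = (1 + 5/7z)/(1 − 2/7z).

Find x<0 with |R(x)|<1.
x=-0.49: |R|=0.5702
R=−1: 1+5/7x = −1+2/7x ⇒ -3/7x=2 ⇒ x=2/(-3/7)=-4.6667
Confirm numerically:
  x=-3.722: |R|=0.80379 <1
  x=-3.180: |R|=0.66617 <1
  x=-2.287: |R|=0.38319 <1
  x=-2.119: |R|=0.31990 <1
  x=-5.128: |R|=1.08020 >1
  x=-4.776: |R|=1.01982 >1
  x=-4.731: |R|=1.01172 >1
So |R|<1 on (-4.6667, 0).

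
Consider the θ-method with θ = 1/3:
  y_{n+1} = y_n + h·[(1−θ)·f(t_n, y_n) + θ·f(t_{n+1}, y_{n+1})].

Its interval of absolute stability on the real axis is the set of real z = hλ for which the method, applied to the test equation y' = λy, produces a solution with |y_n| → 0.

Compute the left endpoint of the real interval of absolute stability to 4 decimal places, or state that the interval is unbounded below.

left endpoint -6.0000.

With y'=λy (z=hλ):
  y_{n+1} = y_n + z·[2/3·y_n + 1/3·y_{n+1}] ⇒ (1 − 1/3z)y_{n+1} = (1 + 2/3z)y_n
  Hence R(z) = (1 + 2/3z)/(1 − 1/3z).

Need |R(x)|<1, x<0.
x=-1.07: |R|=0.2113
R=−1: 1+2/3x = −1+1/3x ⇒ -1/3x=2 ⇒ x=2/(-1/3)=-6.0000
Confirm numerically:
  x=-3.922: |R|=0.69980 <1
  x=-2.577: |R|=0.38623 <1
  x=-2.433: |R|=0.34346 <1
  x=-6.326: |R|=1.03496 >1
  x=-6.043: |R|=1.00476 >1
So |R|<1 on (-6.0000, 0).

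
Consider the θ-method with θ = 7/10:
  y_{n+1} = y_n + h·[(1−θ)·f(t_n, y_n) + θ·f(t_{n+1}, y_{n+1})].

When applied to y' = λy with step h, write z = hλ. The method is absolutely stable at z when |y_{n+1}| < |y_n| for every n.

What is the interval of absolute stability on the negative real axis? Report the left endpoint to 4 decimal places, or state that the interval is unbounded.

(−∞, 0) — no finite endpoint.

Set f=λy, z=hλ:
  y_{n+1} = y_n + z·[3/10·y_n + 7/10·y_{n+1}] ⇒ (1 − 7/10z)y_{n+1} = (1 + 3/10z)y_n
  Hence R(z) = (1 + 3/10z)/(1 − 7/10z).

Need |R(x)|<1, x<0.
x=-1.34: |R|=0.3086
x=-2: |R|=0.1667
x=-10: |R|=0.2500
x=-100: |R|=0.4085
θ=7/10≥1/2 ⇒ |1+3/10x|<|1−7/10x| ∀x<0 ⇒ stable on all of ℝ⁻.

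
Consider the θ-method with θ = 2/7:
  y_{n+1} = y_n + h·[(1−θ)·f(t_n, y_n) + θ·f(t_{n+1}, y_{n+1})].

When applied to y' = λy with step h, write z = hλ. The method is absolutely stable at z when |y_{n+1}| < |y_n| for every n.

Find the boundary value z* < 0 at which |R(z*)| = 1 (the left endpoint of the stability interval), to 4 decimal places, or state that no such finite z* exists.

Test eqn y'=λy, z=hλ:
  y_{n+1} = y_n + z·[5/7·y_n + 2/7·y_{n+1}] ⇒ (1 − 2/7z)y_{n+1} = (1 + 5/7z)y_n
  Hence R(z) = (1 + 5/7z)/(1 − 2/7z).

Boundary: |R(x)|=1, x<0.
x=-1.68: |R|=0.1351
R=−1: 1+5/7x = −1+2/7x ⇒ -3/7x=2 ⇒ x=2/(-3/7)=-4.6667
Confirm numerically:
  x=-3.116: |R|=0.64843 <1
  x=-1.964: |R|=0.25805 <1
  x=-1.892: |R|=0.22812 <1
  x=-4.930: |R|=1.04686 >1
  x=-4.786: |R|=1.02160 >1
  x=-4.784: |R|=1.02125 >1
So |R|<1 on (-4.6667, 0).

left endpoint -4.6667.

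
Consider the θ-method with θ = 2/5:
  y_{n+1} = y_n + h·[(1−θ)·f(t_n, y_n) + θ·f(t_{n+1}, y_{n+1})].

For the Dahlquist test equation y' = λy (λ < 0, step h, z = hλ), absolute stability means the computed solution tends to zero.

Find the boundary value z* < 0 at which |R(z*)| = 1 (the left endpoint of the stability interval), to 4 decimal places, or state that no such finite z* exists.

left endpoint -10.0000.

On y'=λy, z=hλ:
  y_{n+1} = y_n + z·[3/5·y_n + 2/5·y_{n+1}] ⇒ (1 − 2/5z)y_{n+1} = (1 + 3/5z)y_n
  so R(z) = (1 + 3/5z)/(1 − 2/5z).

Find x<0 with |R(x)|<1.
x=-1.77: |R|=0.0363
R=−1: 1+3/5x = −1+2/5x ⇒ -1/5x=2 ⇒ x=2/(-1/5)=-10.0000
Confirm numerically:
  x=-9.062: |R|=0.95944 <1
  x=-8.232: |R|=0.91763 <1
  x=-8.211: |R|=0.91649 <1
  x=-6.407: |R|=0.79830 <1
  x=-10.271: |R|=1.01061 >1
  x=-10.044: |R|=1.00175 >1
Stable set (-10.0000, 0).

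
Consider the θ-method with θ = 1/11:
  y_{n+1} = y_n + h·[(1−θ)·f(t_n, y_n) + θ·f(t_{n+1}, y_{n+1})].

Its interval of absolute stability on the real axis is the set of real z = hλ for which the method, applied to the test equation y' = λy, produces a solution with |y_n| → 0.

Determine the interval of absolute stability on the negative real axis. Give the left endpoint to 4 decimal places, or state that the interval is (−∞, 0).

z∈(-2.4444,0).

With y'=λy (z=hλ):
  y_{n+1} = y_n + z·[10/11·y_n + 1/11·y_{n+1}] ⇒ (1 − 1/11z)y_{n+1} = (1 + 10/11z)y_n
  ⇒ R(z) = (1 + 10/11z)/(1 − 1/11z).

Boundary: |R(x)|=1, x<0.
x=-1.7: |R|=0.4724
R=−1: 1+10/11x = −1+1/11x ⇒ -9/11x=2 ⇒ x=2/(-9/11)=-2.4444
Confirm numerically:
  x=-2.142: |R|=0.79288 <1
  x=-2.116: |R|=0.77463 <1
  x=-1.029: |R|=0.05902 <1
  x=-2.854: |R|=1.26606 >1
  x=-2.640: |R|=1.12903 >1
  x=-2.509: |R|=1.04301 >1
Stable set (-2.4444, 0).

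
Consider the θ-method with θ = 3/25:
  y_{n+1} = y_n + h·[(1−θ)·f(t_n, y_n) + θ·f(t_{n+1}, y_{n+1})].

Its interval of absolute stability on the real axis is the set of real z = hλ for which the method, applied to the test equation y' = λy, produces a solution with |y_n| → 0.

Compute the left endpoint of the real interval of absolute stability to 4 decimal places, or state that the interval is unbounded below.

z* = -2.6316.

On y'=λy, z=hλ:
  y_{n+1} = y_n + z·[22/25·y_n + 3/25·y_{n+1}] ⇒ (1 − 3/25z)y_{n+1} = (1 + 22/25z)y_n
  ⇒ R(z) = (1 + 22/25z)/(1 − 3/25z).

Solve |R(x)|<1 on ℝ⁻.
x=-1.4: |R|=0.1986
R=−1: 1+22/25x = −1+3/25x ⇒ -19/25x=2 ⇒ x=2/(-19/25)=-2.6316
Confirm numerically:
  x=-2.424: |R|=0.87779 <1
  x=-2.208: |R|=0.74551 <1
  x=-2.094: |R|=0.67349 <1
  x=-1.198: |R|=0.04742 <1
  x=-3.167: |R|=1.29486 >1
  x=-3.160: |R|=1.29118 >1
  x=-2.679: |R|=1.02727 >1
Interval (-2.6316, 0).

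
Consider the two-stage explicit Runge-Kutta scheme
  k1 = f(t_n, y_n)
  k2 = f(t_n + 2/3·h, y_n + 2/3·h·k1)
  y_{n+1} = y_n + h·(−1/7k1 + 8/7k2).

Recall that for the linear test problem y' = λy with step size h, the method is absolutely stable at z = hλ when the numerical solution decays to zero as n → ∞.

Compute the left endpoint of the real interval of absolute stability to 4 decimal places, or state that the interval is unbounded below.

With y'=λy (z=hλ):
  k1=λy_n ⇒ h·k1=z·y_n;  k2=λ(1+2/3z)y_n ⇒ h·k2=z(1+2/3z)y_n
  y_{n+1}/y_n = 1 − 1/7z + 8/7z(1+2/3z) = 1 + z + 16/21z²
  R(z) = 1 + z + 16/21z².

Need |R(x)|<1, x<0.
x=-1.46: |R|=1.1641
R=1: x+16/21x²=0 ⇒ x=−21/16=-1.3125; min R=1−1/(4·16/21)=0.6719>−1
Confirm numerically:
  x=-1.180: |R|=0.88088 <1
  x=-0.983: |R|=0.75322 <1
  x=-0.909: |R|=0.72055 <1
  x=-0.645: |R|=0.67197 <1
  x=-1.860: |R|=1.77589 >1
  x=-1.749: |R|=1.58167 >1
So |R|<1 on (-1.3125, 0).

left endpoint -1.3125.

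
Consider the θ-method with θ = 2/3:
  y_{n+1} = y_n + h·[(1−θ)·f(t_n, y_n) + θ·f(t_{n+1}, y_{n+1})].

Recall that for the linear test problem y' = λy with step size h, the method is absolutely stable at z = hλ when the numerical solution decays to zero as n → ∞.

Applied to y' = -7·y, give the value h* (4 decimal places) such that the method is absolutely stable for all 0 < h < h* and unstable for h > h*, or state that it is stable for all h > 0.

unbounded; (−∞, 0). Any h>0 works for λ=-7.

On y'=λy, z=hλ:
  y_{n+1} = y_n + z·[1/3·y_n + 2/3·y_{n+1}] ⇒ (1 − 2/3z)y_{n+1} = (1 + 1/3z)y_n
  so R(z) = (1 + 1/3z)/(1 − 2/3z).

Find x<0 with |R(x)|<1.
x=-1.12: |R|=0.3588
x=-2: |R|=0.1429
x=-10: |R|=0.3043
x=-100: |R|=0.4778
θ=2/3≥1/2 ⇒ |1+1/3x|<|1−2/3x| ∀x<0 ⇒ unbounded interval.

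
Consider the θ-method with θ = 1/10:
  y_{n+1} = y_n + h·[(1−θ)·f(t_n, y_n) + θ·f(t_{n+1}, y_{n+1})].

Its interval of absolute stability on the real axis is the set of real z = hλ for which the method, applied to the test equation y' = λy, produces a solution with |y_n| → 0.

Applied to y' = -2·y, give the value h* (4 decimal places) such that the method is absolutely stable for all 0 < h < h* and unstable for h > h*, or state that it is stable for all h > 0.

With y'=λy (z=hλ):
  y_{n+1} = y_n + z·[9/10·y_n + 1/10·y_{n+1}] ⇒ (1 − 1/10z)y_{n+1} = (1 + 9/10z)y_n
  R(z) = (1 + 9/10z)/(1 − 1/10z).

Find x<0 with |R(x)|<1.
x=-1.48: |R|=0.2892
R=−1: 1+9/10x = −1+1/10x ⇒ -4/5x=2 ⇒ x=2/(-4/5)=-2.5000
Confirm numerically:
  x=-2.397: |R|=0.93353 <1
  x=-1.401: |R|=0.22884 <1
  x=-1.285: |R|=0.13868 <1
  x=-1.106: |R|=0.00414 <1
  x=-2.663: |R|=1.10298 >1
  x=-2.550: |R|=1.03187 >1
Stable set (-2.5000, 0).

(-2.5000,0); λ=-2 ⇒ h* = (5/2)/2 = 1.2500.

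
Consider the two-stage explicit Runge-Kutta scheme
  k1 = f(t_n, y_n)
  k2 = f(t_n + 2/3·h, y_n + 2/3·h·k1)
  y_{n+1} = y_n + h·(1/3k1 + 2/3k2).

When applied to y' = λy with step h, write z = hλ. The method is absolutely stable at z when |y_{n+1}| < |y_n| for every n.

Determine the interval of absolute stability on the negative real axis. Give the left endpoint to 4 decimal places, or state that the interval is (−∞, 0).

z∈(-2.2500,0).

Set f=λy, z=hλ:
  k1=λy_n ⇒ h·k1=z·y_n;  k2=λ(1+2/3z)y_n ⇒ h·k2=z(1+2/3z)y_n
  y_{n+1}/y_n = 1 + 1/3z + 2/3z(1+2/3z) = 1 + z + 4/9z²
  Hence R(z) = 1 + z + 4/9z².

Need |R(x)|<1, x<0.
x=-0.68: |R|=0.5255
R=1: x+4/9x²=0 ⇒ x=−9/4=-2.2500; min R=1−1/(4·4/9)=0.4375>−1
Confirm numerically:
  x=-2.185: |R|=0.93688 <1
  x=-2.073: |R|=0.83692 <1
  x=-2.012: |R|=0.78718 <1
  x=-2.825: |R|=1.72194 >1
  x=-2.672: |R|=1.50115 >1
  x=-2.277: |R|=1.02732 >1
Interval (-2.2500, 0).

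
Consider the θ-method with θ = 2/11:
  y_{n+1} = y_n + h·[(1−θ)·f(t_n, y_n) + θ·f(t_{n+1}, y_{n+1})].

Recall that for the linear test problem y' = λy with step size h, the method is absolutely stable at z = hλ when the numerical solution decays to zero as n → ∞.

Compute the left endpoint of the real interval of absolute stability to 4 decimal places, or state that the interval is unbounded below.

z* = -3.1429.

Test eqn y'=λy, z=hλ:
  y_{n+1} = y_n + z·[9/11·y_n + 2/11·y_{n+1}] ⇒ (1 − 2/11z)y_{n+1} = (1 + 9/11z)y_n
  so R(z) = (1 + 9/11z)/(1 − 2/11z).

Boundary: |R(x)|=1, x<0.
x=-0.44: |R|=0.5926
R=−1: 1+9/11x = −1+2/11x ⇒ -7/11x=2 ⇒ x=2/(-7/11)=-3.1429
Confirm numerically:
  x=-1.965: |R|=0.44776 <1
  x=-1.868: |R|=0.39441 <1
  x=-1.570: |R|=0.22136 <1
  x=-1.470: |R|=0.15997 <1
  x=-3.696: |R|=1.21053 >1
  x=-3.189: |R|=1.01859 >1
Stable set (-3.1429, 0).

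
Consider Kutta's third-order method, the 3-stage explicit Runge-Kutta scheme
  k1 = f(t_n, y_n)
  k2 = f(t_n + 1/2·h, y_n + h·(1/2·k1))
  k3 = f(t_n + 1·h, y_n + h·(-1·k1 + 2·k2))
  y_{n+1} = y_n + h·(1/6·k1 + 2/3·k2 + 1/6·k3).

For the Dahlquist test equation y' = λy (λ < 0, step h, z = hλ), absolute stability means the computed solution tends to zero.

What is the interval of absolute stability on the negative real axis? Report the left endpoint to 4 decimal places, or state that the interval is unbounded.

(-2.5127, 0).

Set f=λy, z=hλ:
  order 3, 3-stage ⇒ R(z)=1+z+z^2/2+z^3/6
  (e.g. R(-1.63)=-0.02334, |R|=0.02334)

Solve |R(x)|<1 on ℝ⁻.
x=-1.63: |R|=0.0233
|R(-2.81)|=1.5600 |R(-1.74)|=0.1042 |R(-1.65)|=0.0374
Bisect:
  x_lo=-3.3394 |R|=2.9702  x_hi=-0.3950 |R|=0.6727
  mid=-1.86722 |R|=0.20898 →hi
  mid=-2.60331 |R|=1.15524 →lo
  mid=-2.23527 |R|=0.59844 →hi
  mid=-2.41929 |R|=0.85281 →hi
  mid=-2.51130 |R|=0.99763 →hi
  mid=-2.55731 |R|=1.07479 →lo
  mid=-2.53431 |R|=1.03580 →lo
  mid=-2.52280 |R|=1.01662 →lo
  mid=-2.51705 |R|=1.00710 →lo
  mid=-2.51418 |R|=1.00236 →lo
  ...
  [-2.51292,-2.51274] ⇒ x*=-2.5127
Interval (-2.5127, 0).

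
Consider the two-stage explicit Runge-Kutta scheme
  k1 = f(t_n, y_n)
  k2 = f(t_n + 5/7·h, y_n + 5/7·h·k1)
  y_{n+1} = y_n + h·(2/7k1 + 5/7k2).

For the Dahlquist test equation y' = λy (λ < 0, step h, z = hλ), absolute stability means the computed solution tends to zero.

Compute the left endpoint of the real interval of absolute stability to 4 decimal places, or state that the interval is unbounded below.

left endpoint -1.9600.

On y'=λy, z=hλ:
  k1=λy_n ⇒ h·k1=z·y_n;  k2=λ(1+5/7z)y_n ⇒ h·k2=z(1+5/7z)y_n
  y_{n+1}/y_n = 1 + 2/7z + 5/7z(1+5/7z) = 1 + z + 25/49z²
  Hence R(z) = 1 + z + 25/49z².

Boundary: |R(x)|=1, x<0.
x=-1.37: |R|=0.5876
R=1: x+25/49x²=0 ⇒ x=−49/25=-1.9600; min R=1−1/(4·25/49)=0.5100>−1
Confirm numerically:
  x=-1.343: |R|=0.57723 <1
  x=-1.311: |R|=0.56590 <1
  x=-1.307: |R|=0.56456 <1
  x=-1.239: |R|=0.54423 <1
  x=-2.343: |R|=1.45784 >1
  x=-2.252: |R|=1.33550 >1
Interval (-1.9600, 0).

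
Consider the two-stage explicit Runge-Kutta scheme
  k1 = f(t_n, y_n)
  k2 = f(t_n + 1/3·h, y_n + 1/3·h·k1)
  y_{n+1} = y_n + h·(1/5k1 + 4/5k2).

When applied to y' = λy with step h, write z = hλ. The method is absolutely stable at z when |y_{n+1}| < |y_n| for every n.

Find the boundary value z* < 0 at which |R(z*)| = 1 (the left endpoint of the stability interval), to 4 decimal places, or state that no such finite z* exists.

With y'=λy (z=hλ):
  k1=λy_n ⇒ h·k1=z·y_n;  k2=λ(1+1/3z)y_n ⇒ h·k2=z(1+1/3z)y_n
  y_{n+1}/y_n = 1 + 1/5z + 4/5z(1+1/3z) = 1 + z + 4/15z²
  so R(z) = 1 + z + 4/15z².

Solve |R(x)|<1 on ℝ⁻.
x=-0.41: |R|=0.6348
R=1: x+4/15x²=0 ⇒ x=−15/4=-3.7500; min R=1−1/(4·4/15)=0.0625>−1
Confirm numerically:
  x=-2.814: |R|=0.29763 <1
  x=-1.888: |R|=0.06255 <1
  x=-1.817: |R|=0.06340 <1
  x=-4.302: |R|=1.63325 >1
  x=-3.770: |R|=1.02011 >1
So |R|<1 on (-3.7500, 0).

z* = -3.7500.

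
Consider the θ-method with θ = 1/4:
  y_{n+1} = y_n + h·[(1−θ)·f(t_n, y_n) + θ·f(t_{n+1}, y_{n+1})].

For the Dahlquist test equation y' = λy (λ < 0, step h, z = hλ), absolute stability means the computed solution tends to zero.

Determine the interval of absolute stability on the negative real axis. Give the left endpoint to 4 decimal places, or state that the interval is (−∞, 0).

(-4.0000, 0).

With y'=λy (z=hλ):
  y_{n+1} = y_n + z·[3/4·y_n + 1/4·y_{n+1}] ⇒ (1 − 1/4z)y_{n+1} = (1 + 3/4z)y_n
  ⇒ R(z) = (1 + 3/4z)/(1 − 1/4z).

Need |R(x)|<1, x<0.
x=-1.52: |R|=0.1014
R=−1: 1+3/4x = −1+1/4x ⇒ -1/2x=2 ⇒ x=2/(-1/2)=-4.0000
Confirm numerically:
  x=-3.695: |R|=0.92073 <1
  x=-3.306: |R|=0.81002 <1
  x=-3.084: |R|=0.74139 <1
  x=-2.736: |R|=0.62470 <1
  x=-4.505: |R|=1.11875 >1
  x=-4.481: |R|=1.11343 >1
  x=-4.111: |R|=1.02737 >1
Interval (-4.0000, 0).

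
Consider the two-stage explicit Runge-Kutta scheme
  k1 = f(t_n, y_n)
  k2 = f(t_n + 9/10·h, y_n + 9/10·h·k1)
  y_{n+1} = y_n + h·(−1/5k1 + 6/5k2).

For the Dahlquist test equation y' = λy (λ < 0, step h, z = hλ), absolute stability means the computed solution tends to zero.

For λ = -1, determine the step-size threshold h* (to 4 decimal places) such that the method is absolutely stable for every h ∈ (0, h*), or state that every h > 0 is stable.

(-0.9259,0); λ=-1 ⇒ h* = (25/27)/1 = 0.9259.

Test eqn y'=λy, z=hλ:
  k1=λy_n ⇒ h·k1=z·y_n;  k2=λ(1+9/10z)y_n ⇒ h·k2=z(1+9/10z)y_n
  y_{n+1}/y_n = 1 − 1/5z + 6/5z(1+9/10z) = 1 + z + 27/25z²
  ⇒ R(z) = 1 + z + 27/25z².

Need |R(x)|<1, x<0.
x=-1.36: |R|=1.6376
R=1: x+27/25x²=0 ⇒ x=−25/27=-0.9259; min R=1−1/(4·27/25)=0.7685>−1
Confirm numerically:
  x=-0.721: |R|=0.84043 <1
  x=-0.542: |R|=0.77527 <1
  x=-0.540: |R|=0.77493 <1
  x=-0.447: |R|=0.76879 <1
  x=-1.084: |R|=1.18506 >1
  x=-1.026: |R|=1.11089 >1
Interval (-0.9259, 0).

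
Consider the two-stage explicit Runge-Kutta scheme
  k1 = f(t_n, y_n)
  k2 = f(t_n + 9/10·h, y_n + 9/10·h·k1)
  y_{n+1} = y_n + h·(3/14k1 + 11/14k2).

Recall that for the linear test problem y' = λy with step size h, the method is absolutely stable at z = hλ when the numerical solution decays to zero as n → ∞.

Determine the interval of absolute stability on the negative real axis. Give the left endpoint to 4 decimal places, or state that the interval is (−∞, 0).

On y'=λy, z=hλ:
  k1=λy_n ⇒ h·k1=z·y_n;  k2=λ(1+9/10z)y_n ⇒ h·k2=z(1+9/10z)y_n
  y_{n+1}/y_n = 1 + 3/14z + 11/14z(1+9/10z) = 1 + z + 99/140z²
  Hence R(z) = 1 + z + 99/140z².

Need |R(x)|<1, x<0.
x=-1.78: |R|=1.4605
R=1: x+99/140x²=0 ⇒ x=−140/99=-1.4141; min R=1−1/(4·99/140)=0.6465>−1
Confirm numerically:
  x=-1.250: |R|=0.85491 <1
  x=-1.088: |R|=0.74908 <1
  x=-0.575: |R|=0.65880 <1
  x=-1.994: |R|=1.81763 >1
  x=-1.575: |R|=1.17916 >1
  x=-1.480: |R|=1.06893 >1
So |R|<1 on (-1.4141, 0).

z∈(-1.4141,0).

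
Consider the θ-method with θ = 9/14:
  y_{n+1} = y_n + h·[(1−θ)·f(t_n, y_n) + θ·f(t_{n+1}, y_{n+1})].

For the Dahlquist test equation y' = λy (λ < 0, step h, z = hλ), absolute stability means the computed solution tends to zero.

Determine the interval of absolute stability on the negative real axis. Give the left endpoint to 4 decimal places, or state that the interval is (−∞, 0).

On y'=λy, z=hλ:
  y_{n+1} = y_n + z·[5/14·y_n + 9/14·y_{n+1}] ⇒ (1 − 9/14z)y_{n+1} = (1 + 5/14z)y_n
  so R(z) = (1 + 5/14z)/(1 − 9/14z).

Solve |R(x)|<1 on ℝ⁻.
x=-1.44: |R|=0.2522
x=-2: |R|=0.1250
x=-10: |R|=0.3462
x=-100: |R|=0.5317
θ=9/14≥1/2 ⇒ |1+5/14x|<|1−9/14x| ∀x<0 ⇒ interval (−∞,0).

interval (−∞, 0).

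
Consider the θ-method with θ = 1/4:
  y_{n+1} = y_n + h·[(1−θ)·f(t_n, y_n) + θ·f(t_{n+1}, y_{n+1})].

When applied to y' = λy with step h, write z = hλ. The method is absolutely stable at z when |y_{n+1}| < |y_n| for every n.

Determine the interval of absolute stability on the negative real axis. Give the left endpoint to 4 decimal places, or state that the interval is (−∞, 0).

(-4.0000, 0).

Set f=λy, z=hλ:
  y_{n+1} = y_n + z·[3/4·y_n + 1/4·y_{n+1}] ⇒ (1 − 1/4z)y_{n+1} = (1 + 3/4z)y_n
  so R(z) = (1 + 3/4z)/(1 − 1/4z).

Need |R(x)|<1, x<0.
x=-0.86: |R|=0.2922
R=−1: 1+3/4x = −1+1/4x ⇒ -1/2x=2 ⇒ x=2/(-1/2)=-4.0000
Confirm numerically:
  x=-3.861: |R|=0.96464 <1
  x=-2.903: |R|=0.68217 <1
  x=-2.705: |R|=0.61372 <1
  x=-2.144: |R|=0.39583 <1
  x=-4.242: |R|=1.05872 >1
  x=-4.202: |R|=1.04926 >1
  x=-4.059: |R|=1.01464 >1
Interval (-4.0000, 0).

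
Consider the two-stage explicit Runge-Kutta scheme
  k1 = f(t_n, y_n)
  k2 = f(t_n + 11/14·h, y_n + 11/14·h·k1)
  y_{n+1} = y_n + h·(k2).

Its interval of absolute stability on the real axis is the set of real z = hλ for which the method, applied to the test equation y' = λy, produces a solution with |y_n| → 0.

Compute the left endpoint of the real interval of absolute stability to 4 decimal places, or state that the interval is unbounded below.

Set f=λy, z=hλ:
  k1=λy_n ⇒ h·k1=z·y_n;  k2=λ(1+11/14z)y_n ⇒ h·k2=z(1+11/14z)y_n
  y_{n+1}/y_n = 1 + z(1+11/14z) = 1 + z + 11/14z²
  R(z) = 1 + z + 11/14z².

Boundary: |R(x)|=1, x<0.
x=-0.91: |R|=0.7407
R=1: x+11/14x²=0 ⇒ x=−14/11=-1.2727; min R=1−1/(4·11/14)=0.6818>−1
Confirm numerically:
  x=-1.203: |R|=0.93409 <1
  x=-1.039: |R|=0.80920 <1
  x=-0.608: |R|=0.68245 <1
  x=-1.740: |R|=1.63883 >1
  x=-1.395: |R|=1.13402 >1
  x=-1.330: |R|=1.05985 >1
Stable set (-1.2727, 0).

z* = -1.2727.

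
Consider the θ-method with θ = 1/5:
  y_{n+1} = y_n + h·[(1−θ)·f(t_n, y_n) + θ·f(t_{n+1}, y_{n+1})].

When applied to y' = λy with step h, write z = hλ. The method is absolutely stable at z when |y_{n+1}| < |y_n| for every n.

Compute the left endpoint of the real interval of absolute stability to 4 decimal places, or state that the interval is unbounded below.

left endpoint -3.3333.

Test eqn y'=λy, z=hλ:
  y_{n+1} = y_n + z·[4/5·y_n + 1/5·y_{n+1}] ⇒ (1 − 1/5z)y_{n+1} = (1 + 4/5z)y_n
  so R(z) = (1 + 4/5z)/(1 − 1/5z).

Need |R(x)|<1, x<0.
x=-0.47: |R|=0.5704
R=−1: 1+4/5x = −1+1/5x ⇒ -3/5x=2 ⇒ x=2/(-3/5)=-3.3333
Confirm numerically:
  x=-3.300: |R|=0.98795 <1
  x=-2.735: |R|=0.76794 <1
  x=-1.434: |R|=0.11439 <1
  x=-1.409: |R|=0.09924 <1
  x=-3.913: |R|=1.19511 >1
  x=-3.851: |R|=1.17546 >1
  x=-3.843: |R|=1.17291 >1
So |R|<1 on (-3.3333, 0).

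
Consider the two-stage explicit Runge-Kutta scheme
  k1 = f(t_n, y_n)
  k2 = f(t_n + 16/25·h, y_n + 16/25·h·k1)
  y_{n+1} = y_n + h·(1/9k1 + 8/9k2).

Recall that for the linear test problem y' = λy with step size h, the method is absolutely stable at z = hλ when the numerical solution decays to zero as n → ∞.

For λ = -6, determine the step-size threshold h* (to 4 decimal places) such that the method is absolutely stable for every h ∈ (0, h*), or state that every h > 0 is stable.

Set f=λy, z=hλ:
  k1=λy_n ⇒ h·k1=z·y_n;  k2=λ(1+16/25z)y_n ⇒ h·k2=z(1+16/25z)y_n
  y_{n+1}/y_n = 1 + 1/9z + 8/9z(1+16/25z) = 1 + z + 128/225z²
  so R(z) = 1 + z + 128/225z².

Boundary: |R(x)|=1, x<0.
x=-0.68: |R|=0.5831
R=1: x+128/225x²=0 ⇒ x=−225/128=-1.7578; min R=1−1/(4·128/225)=0.5605>−1
Confirm numerically:
  x=-1.445: |R|=0.74285 <1
  x=-1.047: |R|=0.57662 <1
  x=-0.892: |R|=0.56064 <1
  x=-2.306: |R|=1.71914 >1
  x=-2.003: |R|=1.27939 >1
  x=-1.965: |R|=1.23161 >1
So |R|<1 on (-1.7578, 0).

(-1.7578,0); λ=-6 ⇒ h* = (225/128)/6 = 0.2930.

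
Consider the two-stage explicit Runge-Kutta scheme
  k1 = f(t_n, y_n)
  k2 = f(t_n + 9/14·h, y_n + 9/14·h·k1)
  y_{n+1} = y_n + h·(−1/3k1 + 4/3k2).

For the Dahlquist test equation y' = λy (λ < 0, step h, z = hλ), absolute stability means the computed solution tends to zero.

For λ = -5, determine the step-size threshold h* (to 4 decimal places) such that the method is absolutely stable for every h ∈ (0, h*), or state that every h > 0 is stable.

Set f=λy, z=hλ:
  k1=λy_n ⇒ h·k1=z·y_n;  k2=λ(1+9/14z)y_n ⇒ h·k2=z(1+9/14z)y_n
  y_{n+1}/y_n = 1 − 1/3z + 4/3z(1+9/14z) = 1 + z + 6/7z²
  R(z) = 1 + z + 6/7z².

Need |R(x)|<1, x<0.
x=-1.52: |R|=1.4603
R=1: x+6/7x²=0 ⇒ x=−7/6=-1.1667; min R=1−1/(4·6/7)=0.7083>−1
Confirm numerically:
  x=-0.994: |R|=0.85289 <1
  x=-0.945: |R|=0.82045 <1
  x=-0.814: |R|=0.75394 <1
  x=-0.793: |R|=0.74601 <1
  x=-1.684: |R|=1.74673 >1
  x=-1.201: |R|=1.03534 >1
So |R|<1 on (-1.1667, 0).

(-1.1667,0); λ=-5 ⇒ h* = (7/6)/5 = 0.2333.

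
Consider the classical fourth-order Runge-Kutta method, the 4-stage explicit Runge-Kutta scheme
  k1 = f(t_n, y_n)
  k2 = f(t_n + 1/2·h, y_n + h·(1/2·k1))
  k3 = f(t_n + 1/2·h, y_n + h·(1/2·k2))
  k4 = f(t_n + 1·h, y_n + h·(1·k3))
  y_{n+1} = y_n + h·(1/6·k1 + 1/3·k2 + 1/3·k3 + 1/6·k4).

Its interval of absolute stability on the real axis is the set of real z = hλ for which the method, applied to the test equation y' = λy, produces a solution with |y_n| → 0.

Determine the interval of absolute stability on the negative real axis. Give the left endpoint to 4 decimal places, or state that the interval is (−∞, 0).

z∈(-2.7853,0).

Set f=λy, z=hλ:
  order 4, 4-stage ⇒ R(z)=1+z+z^2/2+z^3/6+z^4/24
  (e.g. R(-1.5)=0.27344, |R|=0.27344)

Boundary: |R(x)|=1, x<0.
x=-1.5: |R|=0.2734
|R(-3.09)|=1.5654 |R(-2.02)|=0.3402 |R(-0.58)|=0.5604
Bisect:
  x_lo=-3.4829 |R|=2.6720  x_hi=-0.1570 |R|=0.8547
  mid=-1.81995 |R|=0.28860 →hi
  mid=-2.65142 |R|=0.81622 →hi
  mid=-3.06715 |R|=1.51504 →lo
  mid=-2.85928 |R|=1.11741 →lo
  mid=-2.75535 |R|=0.95579 →hi
  mid=-2.80732 |R|=1.03371 →lo
  mid=-2.78133 |R|=0.99405 →hi
  ...
  [-2.78539,-2.78519] ⇒ x*=-2.7853
Interval (-2.7853, 0).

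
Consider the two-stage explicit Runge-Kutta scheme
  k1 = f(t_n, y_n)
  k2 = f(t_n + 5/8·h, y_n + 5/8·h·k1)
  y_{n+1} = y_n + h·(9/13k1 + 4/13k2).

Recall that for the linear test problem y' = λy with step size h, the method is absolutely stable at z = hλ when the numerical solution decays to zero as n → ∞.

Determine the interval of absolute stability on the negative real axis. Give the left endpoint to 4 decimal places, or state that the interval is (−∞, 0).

(-5.2000, 0).

Set f=λy, z=hλ:
  k1=λy_n ⇒ h·k1=z·y_n;  k2=λ(1+5/8z)y_n ⇒ h·k2=z(1+5/8z)y_n
  y_{n+1}/y_n = 1 + 9/13z + 4/13z(1+5/8z) = 1 + z + 5/26z²
  R(z) = 1 + z + 5/26z².

Need |R(x)|<1, x<0.
x=-1.29: |R|=0.0300
R=1: x+5/26x²=0 ⇒ x=−26/5=-5.2000; min R=1−1/(4·5/26)=-0.3000>−1
Confirm numerically:
  x=-5.057: |R|=0.86093 <1
  x=-4.651: |R|=0.50896 <1
  x=-2.848: |R|=0.28817 <1
  x=-2.653: |R|=0.29946 <1
  x=-5.565: |R|=1.39062 >1
  x=-5.496: |R|=1.31285 >1
So |R|<1 on (-5.2000, 0).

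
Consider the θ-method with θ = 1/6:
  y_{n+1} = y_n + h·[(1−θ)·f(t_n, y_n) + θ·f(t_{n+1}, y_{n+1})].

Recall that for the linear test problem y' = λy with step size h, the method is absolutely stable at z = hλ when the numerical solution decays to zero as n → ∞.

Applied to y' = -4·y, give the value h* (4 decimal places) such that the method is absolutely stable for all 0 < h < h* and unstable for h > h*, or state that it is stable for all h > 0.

(-3.0000,0); λ=-4 ⇒ h* = (3)/4 = 0.7500.

With y'=λy (z=hλ):
  y_{n+1} = y_n + z·[5/6·y_n + 1/6·y_{n+1}] ⇒ (1 − 1/6z)y_{n+1} = (1 + 5/6z)y_n
  ⇒ R(z) = (1 + 5/6z)/(1 − 1/6z).

Boundary: |R(x)|=1, x<0.
x=-0.77: |R|=0.3176
R=−1: 1+5/6x = −1+1/6x ⇒ -2/3x=2 ⇒ x=2/(-2/3)=-3.0000
Confirm numerically:
  x=-2.586: |R|=0.80713 <1
  x=-1.741: |R|=0.34944 <1
  x=-1.557: |R|=0.23620 <1
  x=-3.548: |R|=1.22958 >1
  x=-3.199: |R|=1.08653 >1
Stable set (-3.0000, 0).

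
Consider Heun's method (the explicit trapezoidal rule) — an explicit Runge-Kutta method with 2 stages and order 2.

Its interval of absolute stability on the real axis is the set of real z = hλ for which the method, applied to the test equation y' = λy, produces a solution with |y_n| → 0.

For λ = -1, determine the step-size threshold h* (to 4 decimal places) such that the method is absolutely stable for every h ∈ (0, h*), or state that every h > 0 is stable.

(-2.0000,0); λ=-1 ⇒ h* = 2.0000.

On y'=λy, z=hλ:
  order 2, 2-stage ⇒ R(z)=1+z+z^2/2
  (e.g. R(-0.83)=0.51445, |R|=0.51445)

Boundary: |R(x)|=1, x<0.
x=-0.83: |R|=0.5145
|R(-1.13)|=0.5085 |R(-1.03)|=0.5005 |R(-0.97)|=0.5005
Bisect:
  x_lo=-2.6449 |R|=1.8529  x_hi=-0.3736 |R|=0.6962
  mid=-1.50928 |R|=0.62968 →hi
  mid=-2.07711 |R|=1.08008 →lo
  mid=-1.79319 |R|=0.81458 →hi
  mid=-1.93515 |R|=0.93725 →hi
  mid=-2.00613 |R|=1.00615 →lo
  mid=-1.97064 |R|=0.97107 →hi
  mid=-1.98839 |R|=0.98845 →hi
  mid=-1.99726 |R|=0.99726 →hi
  mid=-2.00169 |R|=1.00170 →lo
  ...
  [-2.00003,-1.99989] ⇒ x*=-2.0000
Stable set (-2.0000, 0).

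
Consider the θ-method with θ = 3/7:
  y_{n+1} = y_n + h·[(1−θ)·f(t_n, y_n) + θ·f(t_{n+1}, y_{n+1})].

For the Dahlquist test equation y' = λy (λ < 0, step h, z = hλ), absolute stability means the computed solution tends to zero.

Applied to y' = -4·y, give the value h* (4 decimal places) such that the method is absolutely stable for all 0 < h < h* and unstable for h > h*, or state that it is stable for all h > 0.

(-14.0000,0); λ=-4 ⇒ h* = (14)/4 = 3.5000.

Set f=λy, z=hλ:
  y_{n+1} = y_n + z·[4/7·y_n + 3/7·y_{n+1}] ⇒ (1 − 3/7z)y_{n+1} = (1 + 4/7z)y_n
  Hence R(z) = (1 + 4/7z)/(1 − 3/7z).

Need |R(x)|<1, x<0.
x=-0.82: |R|=0.3932
R=−1: 1+4/7x = −1+3/7x ⇒ -1/7x=2 ⇒ x=2/(-1/7)=-14.0000
Confirm numerically:
  x=-11.794: |R|=0.94795 <1
  x=-8.293: |R|=0.82098 <1
  x=-7.031: |R|=0.75193 <1
  x=-14.198: |R|=1.00399 >1
  x=-14.149: |R|=1.00301 >1
Interval (-14.0000, 0).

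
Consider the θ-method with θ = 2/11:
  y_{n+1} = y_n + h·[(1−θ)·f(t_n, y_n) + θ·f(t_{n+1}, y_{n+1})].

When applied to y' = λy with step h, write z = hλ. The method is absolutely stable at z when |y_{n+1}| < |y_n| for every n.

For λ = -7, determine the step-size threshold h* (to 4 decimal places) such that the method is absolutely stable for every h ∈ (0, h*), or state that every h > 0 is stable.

(-3.1429,0); λ=-7 ⇒ h* = (22/7)/7 = 0.4490.

On y'=λy, z=hλ:
  y_{n+1} = y_n + z·[9/11·y_n + 2/11·y_{n+1}] ⇒ (1 − 2/11z)y_{n+1} = (1 + 9/11z)y_n
  so R(z) = (1 + 9/11z)/(1 − 2/11z).

Boundary: |R(x)|=1, x<0.
x=-1.49: |R|=0.1724
R=−1: 1+9/11x = −1+2/11x ⇒ -7/11x=2 ⇒ x=2/(-7/11)=-3.1429
Confirm numerically:
  x=-3.077: |R|=0.97313 <1
  x=-2.432: |R|=0.68633 <1
  x=-2.190: |R|=0.56632 <1
  x=-3.738: |R|=1.22548 >1
  x=-3.492: |R|=1.13590 >1
  x=-3.270: |R|=1.05074 >1
Interval (-3.1429, 0).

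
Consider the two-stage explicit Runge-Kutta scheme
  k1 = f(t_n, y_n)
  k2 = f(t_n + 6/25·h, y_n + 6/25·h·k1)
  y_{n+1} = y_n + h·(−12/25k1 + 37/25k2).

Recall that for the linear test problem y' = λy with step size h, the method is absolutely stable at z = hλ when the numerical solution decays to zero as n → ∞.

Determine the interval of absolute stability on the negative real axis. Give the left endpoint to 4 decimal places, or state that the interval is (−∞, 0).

Test eqn y'=λy, z=hλ:
  k1=λy_n ⇒ h·k1=z·y_n;  k2=λ(1+6/25z)y_n ⇒ h·k2=z(1+6/25z)y_n
  y_{n+1}/y_n = 1 − 12/25z + 37/25z(1+6/25z) = 1 + z + 222/625z²
  ⇒ R(z) = 1 + z + 222/625z².

Find x<0 with |R(x)|<1.
x=-1.5: |R|=0.2992
R=1: x+222/625x²=0 ⇒ x=−625/222=-2.8153; min R=1−1/(4·222/625)=0.2962>−1
Confirm numerically:
  x=-2.433: |R|=0.66960 <1
  x=-2.373: |R|=0.62718 <1
  x=-1.946: |R|=0.39911 <1
  x=-3.365: |R|=1.65701 >1
  x=-3.173: |R|=1.40313 >1
So |R|<1 on (-2.8153, 0).

(-2.8153, 0).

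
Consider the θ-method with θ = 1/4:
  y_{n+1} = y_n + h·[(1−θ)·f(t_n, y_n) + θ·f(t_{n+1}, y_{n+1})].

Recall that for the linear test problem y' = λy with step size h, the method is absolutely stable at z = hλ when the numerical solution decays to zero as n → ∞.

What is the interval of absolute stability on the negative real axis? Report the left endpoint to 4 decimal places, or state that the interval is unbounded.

On y'=λy, z=hλ:
  y_{n+1} = y_n + z·[3/4·y_n + 1/4·y_{n+1}] ⇒ (1 − 1/4z)y_{n+1} = (1 + 3/4z)y_n
  Hence R(z) = (1 + 3/4z)/(1 − 1/4z).

Boundary: |R(x)|=1, x<0.
x=-0.6: |R|=0.4783
R=−1: 1+3/4x = −1+1/4x ⇒ -1/2x=2 ⇒ x=2/(-1/2)=-4.0000
Confirm numerically:
  x=-3.969: |R|=0.99222 <1
  x=-3.866: |R|=0.96593 <1
  x=-2.148: |R|=0.39753 <1
  x=-4.482: |R|=1.11365 >1
  x=-4.361: |R|=1.08635 >1
So |R|<1 on (-4.0000, 0).

(-4.0000, 0).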